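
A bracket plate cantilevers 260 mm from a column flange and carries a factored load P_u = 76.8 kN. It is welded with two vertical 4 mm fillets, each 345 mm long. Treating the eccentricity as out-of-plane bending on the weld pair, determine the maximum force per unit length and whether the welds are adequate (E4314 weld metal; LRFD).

E43XX → F_EXX = 430 MPa.
L_w = 2 × 345 = 690 mm; section modulus (unit throat) S = 2 × L²/6 = 39680 mm².
Direct shear f_v = P/L_w = 76.8×10³/690 = 111.3 N/mm.
Moment M = P × e = 76.8×10³ × 260 = 19968000 N·mm; bending f_b = M/S = 503.3 N/mm.
f_max = √(f_v² + f_b²) = √(111.3² + 503.3²) = 515.4 N/mm.
φr_n = 0.75 × 0.6 × 430 × (0.707 × 4) = 547.2 N/mm → adequate.

f_max ≈ 515 N/mm; adequate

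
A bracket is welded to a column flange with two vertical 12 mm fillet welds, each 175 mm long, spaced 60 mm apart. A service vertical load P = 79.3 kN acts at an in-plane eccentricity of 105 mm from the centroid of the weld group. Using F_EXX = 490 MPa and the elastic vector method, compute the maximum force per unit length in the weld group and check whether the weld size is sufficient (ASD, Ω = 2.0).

f_max ≈ 743 N/mm; adequate

Total weld length L_w = 350 mm. Treat welds as unit-width lines.
Polar moment about centroid: J = 2[d³/12 + d(b/2)²] = 2[175³/12 + 175×30²] = 1208000 mm³.
Direct shear f_v = P/L_w = 79.3×10³ / 350 = 226.6 N/mm (vertical).
Torsion M = P·e = 79.3×10³ × 105 = 8326500 N·mm.
Critical point at (x, y) = (30, 87.5) from centroid. f_tx = M·y/J = 603 N/mm; f_ty = M·x/J = 206.7 N/mm.
Resultant f_max = √[f_tx² + (f_v + f_ty)²] = √[603² + (226.6 + 206.7)²] = 742.5 N/mm.
Capacity per unit length: r_n/Ω = (1/2.0) × 0.6 × 490 × (0.707 × 12) = 1247 N/mm.
742.5 ≤ 1247 → adequate.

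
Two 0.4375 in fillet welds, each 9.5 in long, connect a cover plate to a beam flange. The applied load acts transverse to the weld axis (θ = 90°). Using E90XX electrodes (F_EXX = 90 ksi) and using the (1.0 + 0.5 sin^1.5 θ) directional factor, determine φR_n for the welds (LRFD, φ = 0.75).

φR_n ≈ 357 kip

t_e = 0.707 × 0.4375 = 0.3093 in; A_we = 0.3093 × 19 = 5.877 in².
Directional factor: 1.0 + 0.5 sin^1.5(90°) = 1.5.
F_nw = 0.6 × 90 × 1.5 = 81 ksi.
φR_n = 0.75 × 81 × 5.877 = 357 kip.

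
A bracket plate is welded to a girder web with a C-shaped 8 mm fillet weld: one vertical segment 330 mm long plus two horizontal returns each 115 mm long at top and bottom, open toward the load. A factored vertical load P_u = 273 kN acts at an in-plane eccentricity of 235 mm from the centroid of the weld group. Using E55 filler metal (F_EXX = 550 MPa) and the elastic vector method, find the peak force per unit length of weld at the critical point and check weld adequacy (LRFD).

Total weld length L_w = 560 mm. Treat welds as unit-width lines.
Centroid: x̄ = 2×115×57.5 / 560 = 23.62 mm from the vertical weld.
Polar moment about centroid: J = I_x + I_y = [330³/12 + 2×115×165²] + [330×23.62² + 2(115³/12 + 115×33.88²)] = 9958000 mm³.
Direct shear f_v = P/L_w = 273×10³ / 560 = 487.5 N/mm (vertical).
Torsion M = P·e = 273×10³ × 235 = 64155000 N·mm.
Critical point at (x, y) = (91.38, 165) from centroid. f_tx = M·y/J = 1063 N/mm; f_ty = M·x/J = 588.7 N/mm.
Resultant f_max = √[f_tx² + (f_v + f_ty)²] = √[1063² + (487.5 + 588.7)²] = 1513 N/mm.
Capacity per unit length: φr_n = 0.75 × 0.6 × 550 × (0.707 × 8) = 1400 N/mm.
1513 > 1400 → NOT adequate.

f_max ≈ 1510 N/mm; NOT adequate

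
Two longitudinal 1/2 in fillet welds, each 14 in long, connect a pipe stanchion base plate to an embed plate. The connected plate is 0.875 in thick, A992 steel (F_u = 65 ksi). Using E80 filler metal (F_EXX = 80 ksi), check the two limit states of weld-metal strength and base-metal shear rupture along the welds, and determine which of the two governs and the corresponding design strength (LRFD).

t_e = 0.707 × 0.5 = 0.3535 in; L = 28 in.
Weld metal: φR_n = 0.75 × 0.6 × 80 × 0.3535 × 28 = 356.3 kip.
Base metal (shear rupture): φR_n = 0.75 × 0.6 × 65 × 0.875 × 28 = 716.6 kip.
Governing: weld metal.

φR_n ≈ 356 kip (weld metal governs)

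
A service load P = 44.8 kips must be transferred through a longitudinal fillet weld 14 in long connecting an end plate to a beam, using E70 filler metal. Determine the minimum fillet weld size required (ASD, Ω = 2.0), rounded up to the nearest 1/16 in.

w = 1/4 in

E70XX → F_EXX = 70 ksi.
Total weld length L = 14 in.
Required throat t_e = P × Ω / (0.6 F_EXX × L) = 44.8 × 2.0 / (0.6 × 70 × 14) = 0.1524 in.
Required leg w = t_e / 0.707 = 0.2155 in → use 1/4 in.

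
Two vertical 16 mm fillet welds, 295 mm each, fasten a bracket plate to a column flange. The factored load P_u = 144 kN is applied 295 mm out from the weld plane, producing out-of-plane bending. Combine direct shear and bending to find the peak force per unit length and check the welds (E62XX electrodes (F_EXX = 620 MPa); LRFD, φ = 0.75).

f_max ≈ 1480 N/mm; adequate

L_w = 2 × 295 = 590 mm; section modulus (unit throat) S = 2 × L²/6 = 29010 mm².
Direct shear f_v = P/L_w = 144×10³/590 = 244.1 N/mm.
Moment M = P × e = 144×10³ × 295 = 42480000 N·mm; bending f_b = M/S = 1464 N/mm.
f_max = √(f_v² + f_b²) = √(244.1² + 1464²) = 1485 N/mm.
φr_n = 0.75 × 0.6 × 620 × (0.707 × 16) = 3156 N/mm → adequate.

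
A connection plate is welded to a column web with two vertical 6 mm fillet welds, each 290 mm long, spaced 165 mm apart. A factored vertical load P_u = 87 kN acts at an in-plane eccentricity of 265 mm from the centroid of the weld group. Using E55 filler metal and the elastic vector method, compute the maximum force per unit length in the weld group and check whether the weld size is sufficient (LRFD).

E55XX → F_EXX = 550 MPa.
Total weld length L_w = 580 mm. Treat welds as unit-width lines.
Polar moment about centroid: J = 2[d³/12 + d(b/2)²] = 2[290³/12 + 290×82.5²] = 8012000 mm³.
Direct shear f_v = P/L_w = 87×10³ / 580 = 150 N/mm (vertical).
Torsion M = P·e = 87×10³ × 265 = 23055000 N·mm.
Critical point at (x, y) = (82.5, 145) from centroid. f_tx = M·y/J = 417.2 N/mm; f_ty = M·x/J = 237.4 N/mm.
Resultant f_max = √[f_tx² + (f_v + f_ty)²] = √[417.2² + (150 + 237.4)²] = 569.3 N/mm.
Capacity per unit length: φr_n = 0.75 × 0.6 × 550 × (0.707 × 6) = 1050 N/mm.
569.3 ≤ 1050 → adequate.

f_max ≈ 569 N/mm; adequate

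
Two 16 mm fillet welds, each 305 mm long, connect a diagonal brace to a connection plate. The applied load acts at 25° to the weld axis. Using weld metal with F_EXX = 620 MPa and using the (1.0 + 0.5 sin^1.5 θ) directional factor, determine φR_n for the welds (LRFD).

t_e = 0.707 × 16 = 11.31 mm; A_we = 11.31 × 610 = 6900 mm².
Directional factor: 1.0 + 0.5 sin^1.5(25°) = 1.137.
F_nw = 0.6 × 620 × 1.137 = 423.1 MPa.
φR_n = 0.75 × 423.1 × 6900 × 10⁻³ = 2190 kN.

φR_n ≈ 2190 kN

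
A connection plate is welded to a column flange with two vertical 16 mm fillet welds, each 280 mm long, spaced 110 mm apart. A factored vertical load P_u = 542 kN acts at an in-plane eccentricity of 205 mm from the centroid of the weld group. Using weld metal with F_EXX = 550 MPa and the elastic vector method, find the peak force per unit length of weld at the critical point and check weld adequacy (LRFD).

Total weld length L_w = 560 mm. Treat welds as unit-width lines.
Polar moment about centroid: J = 2[d³/12 + d(b/2)²] = 2[280³/12 + 280×55²] = 5353000 mm³.
Direct shear f_v = P/L_w = 542×10³ / 560 = 967.9 N/mm (vertical).
Torsion M = P·e = 542×10³ × 205 = 111110000 N·mm.
Critical point at (x, y) = (55, 140) from centroid. f_tx = M·y/J = 2906 N/mm; f_ty = M·x/J = 1142 N/mm.
Resultant f_max = √[f_tx² + (f_v + f_ty)²] = √[2906² + (967.9 + 1142)²] = 3591 N/mm.
Capacity per unit length: φr_n = 0.75 × 0.6 × 550 × (0.707 × 16) = 2800 N/mm.
3591 > 2800 → NOT adequate.

f_max ≈ 3590 N/mm; NOT adequate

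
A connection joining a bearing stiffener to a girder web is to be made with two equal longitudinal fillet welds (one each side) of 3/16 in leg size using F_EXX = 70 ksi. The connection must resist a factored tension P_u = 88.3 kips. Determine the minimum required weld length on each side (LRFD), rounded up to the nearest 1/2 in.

Throat t_e = 0.707 × 0.1875 = 0.1326 in.
φr_n = 0.75 × 0.6 × 70 × 0.1326 = 4.176 kips/in.
L_req = P_u / φr_n = 88.3 / 4.176 = 21.15 in total.
Per side: 21.15 / 2 = 10.57 in.
Round up → use L = 11 in on each side.

L = 11 in on each side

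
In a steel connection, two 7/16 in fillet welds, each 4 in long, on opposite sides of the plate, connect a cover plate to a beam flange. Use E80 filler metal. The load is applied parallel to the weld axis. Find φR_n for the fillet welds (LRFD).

φR_n ≈ 89.1 kip

E80XX → F_EXX = 80 ksi.
Effective throat t_e = 0.707 × 0.4375 = 0.3093 in.
Total length L = 8 in; A_we = 0.3093 × 8 = 2.474 in².
F_nw = 0.6 F_EXX = 0.6 × 80 = 48 ksi.
φR_n = 0.75 × 48 × 2.474 = 89.08 kip.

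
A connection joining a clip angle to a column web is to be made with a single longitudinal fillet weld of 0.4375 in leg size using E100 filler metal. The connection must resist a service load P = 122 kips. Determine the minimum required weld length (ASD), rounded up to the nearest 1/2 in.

E100XX → F_EXX = 100 ksi.
Throat t_e = 0.707 × 0.4375 = 0.3093 in.
r_n/Ω = (0.6 × 100 × 0.3093) / 2.0 = 9.279 kip/in.
L_req = P / (r_n/Ω) = 122 / 9.279 = 13.15 in total.
Round up → use L = 13.5 in.

L = 13.5 in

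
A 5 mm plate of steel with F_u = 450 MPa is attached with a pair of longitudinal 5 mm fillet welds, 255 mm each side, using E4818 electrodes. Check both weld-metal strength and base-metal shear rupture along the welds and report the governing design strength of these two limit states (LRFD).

φR_n ≈ 389 kN (weld metal governs)

E48XX → F_EXX = 480 MPa.
t_e = 0.707 × 5 = 3.535 mm; L = 510 mm.
Weld metal: φR_n = 0.75 × 0.6 × 480 × 3.535 × 510 × 10⁻³ = 389.4 kN.
Base metal (shear rupture): φR_n = 0.75 × 0.6 × 450 × 5 × 510 × 10⁻³ = 516.4 kN.
Governing: weld metal.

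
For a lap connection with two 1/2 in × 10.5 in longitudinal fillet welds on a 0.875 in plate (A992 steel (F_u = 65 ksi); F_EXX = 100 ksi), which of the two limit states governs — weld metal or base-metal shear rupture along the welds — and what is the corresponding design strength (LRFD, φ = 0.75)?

t_e = 0.707 × 0.5 = 0.3535 in; L = 21 in.
Weld metal: φR_n = 0.75 × 0.6 × 100 × 0.3535 × 21 = 334.1 kips.
Base metal (shear rupture): φR_n = 0.75 × 0.6 × 65 × 0.875 × 21 = 537.5 kips.
Governing: weld metal.

φR_n ≈ 334 kips (weld metal governs)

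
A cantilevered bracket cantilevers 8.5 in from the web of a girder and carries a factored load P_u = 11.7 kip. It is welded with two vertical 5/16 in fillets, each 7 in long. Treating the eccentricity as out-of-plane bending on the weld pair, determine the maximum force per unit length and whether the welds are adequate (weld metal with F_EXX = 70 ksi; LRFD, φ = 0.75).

L_w = 2 × 7 = 14 in; section modulus (unit throat) S = 2 × L²/6 = 16.33 in².
Direct shear f_v = P/L_w = 11.7/14 = 0.8357 kip/in.
Moment M = P × e = 11.7 × 8.5 = 99.45 kip·in; bending f_b = M/S = 6.089 kip/in.
f_max = √(f_v² + f_b²) = √(0.8357² + 6.089²) = 6.146 kip/in.
φr_n = 0.75 × 0.6 × 70 × (0.707 × 0.3125) = 6.96 kip/in → adequate.

f_max ≈ 6.15 kip/in; adequate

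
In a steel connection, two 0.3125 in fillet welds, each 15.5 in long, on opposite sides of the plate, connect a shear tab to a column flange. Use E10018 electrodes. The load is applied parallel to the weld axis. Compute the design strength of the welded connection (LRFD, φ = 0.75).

φR_n ≈ 308 kip

E100XX → F_EXX = 100 ksi.
Effective throat t_e = 0.707 × 0.3125 = 0.2209 in.
Total length L = 31 in; A_we = 0.2209 × 31 = 6.849 in².
F_nw = 0.6 F_EXX = 0.6 × 100 = 60 ksi.
φR_n = 0.75 × 60 × 6.849 = 308.2 kip.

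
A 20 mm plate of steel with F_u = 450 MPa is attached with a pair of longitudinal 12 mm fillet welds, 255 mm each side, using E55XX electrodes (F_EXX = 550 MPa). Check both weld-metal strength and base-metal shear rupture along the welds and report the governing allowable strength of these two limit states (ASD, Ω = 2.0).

t_e = 0.707 × 12 = 8.484 mm; L = 510 mm.
Weld metal: R_n/Ω = (1/2.0) × 0.6 × 550 × 8.484 × 510 × 10⁻³ = 713.9 kN.
Base metal (shear rupture): R_n/Ω = (1/2.0) × 0.6 × 450 × 20 × 510 × 10⁻³ = 1377 kN.
Governing: weld metal.

R_n/Ω ≈ 714 kN (weld metal governs)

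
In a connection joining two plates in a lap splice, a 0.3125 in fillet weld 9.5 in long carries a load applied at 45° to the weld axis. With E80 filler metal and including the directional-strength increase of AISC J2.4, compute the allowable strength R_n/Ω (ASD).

E80XX → F_EXX = 80 ksi.
t_e = 0.707 × 0.3125 = 0.2209 in; A_we = 0.2209 × 9.5 = 2.099 in².
Directional factor: 1.0 + 0.5 sin^1.5(45°) = 1.297.
F_nw = 0.6 × 80 × 1.297 = 62.27 ksi.
R_n/Ω = (62.27 × 2.099) / 2.0 = 65.35 kip.

R_n/Ω ≈ 65.3 kip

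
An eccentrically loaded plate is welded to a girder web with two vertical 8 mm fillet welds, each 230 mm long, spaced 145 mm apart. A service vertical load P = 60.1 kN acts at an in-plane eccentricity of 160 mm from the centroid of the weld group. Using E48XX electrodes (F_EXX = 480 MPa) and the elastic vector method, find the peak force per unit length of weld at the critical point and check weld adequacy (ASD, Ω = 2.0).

f_max ≈ 380 N/mm; adequate

Total weld length L_w = 460 mm. Treat welds as unit-width lines.
Polar moment about centroid: J = 2[d³/12 + d(b/2)²] = 2[230³/12 + 230×72.5²] = 4446000 mm³.
Direct shear f_v = P/L_w = 60.1×10³ / 460 = 130.7 N/mm (vertical).
Torsion M = P·e = 60.1×10³ × 160 = 9616000 N·mm.
Critical point at (x, y) = (72.5, 115) from centroid. f_tx = M·y/J = 248.7 N/mm; f_ty = M·x/J = 156.8 N/mm.
Resultant f_max = √[f_tx² + (f_v + f_ty)²] = √[248.7² + (130.7 + 156.8)²] = 380.1 N/mm.
Capacity per unit length: r_n/Ω = (1/2.0) × 0.6 × 480 × (0.707 × 8) = 814.5 N/mm.
380.1 ≤ 814.5 → adequate.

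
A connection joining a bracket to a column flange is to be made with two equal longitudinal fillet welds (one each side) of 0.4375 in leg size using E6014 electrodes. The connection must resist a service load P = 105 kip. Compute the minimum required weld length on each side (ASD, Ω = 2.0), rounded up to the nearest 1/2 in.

L = 9.5 in on each side

E60XX → F_EXX = 60 ksi.
Throat t_e = 0.707 × 0.4375 = 0.3093 in.
r_n/Ω = (0.6 × 60 × 0.3093) / 2.0 = 5.568 kip/in.
L_req = P / (r_n/Ω) = 105 / 5.568 = 18.86 in total.
Per side: 18.86 / 2 = 9.43 in.
Round up → use L = 9.5 in on each side.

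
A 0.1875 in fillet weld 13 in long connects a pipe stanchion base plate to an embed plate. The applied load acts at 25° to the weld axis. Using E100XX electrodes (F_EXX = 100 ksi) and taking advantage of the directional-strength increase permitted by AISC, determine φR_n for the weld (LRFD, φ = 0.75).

φR_n ≈ 88.2 kip

t_e = 0.707 × 0.1875 = 0.1326 in; A_we = 0.1326 × 13 = 1.723 in².
Directional factor: 1.0 + 0.5 sin^1.5(25°) = 1.137.
F_nw = 0.6 × 100 × 1.137 = 68.24 ksi.
φR_n = 0.75 × 68.24 × 1.723 = 88.2 kip.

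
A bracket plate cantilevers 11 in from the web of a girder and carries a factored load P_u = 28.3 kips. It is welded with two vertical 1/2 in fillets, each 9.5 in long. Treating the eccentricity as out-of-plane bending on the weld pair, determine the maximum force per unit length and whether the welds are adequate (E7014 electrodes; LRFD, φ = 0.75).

f_max ≈ 10.5 kip/in; adequate

E70XX → F_EXX = 70 ksi.
L_w = 2 × 9.5 = 19 in; section modulus (unit throat) S = 2 × L²/6 = 30.08 in².
Direct shear f_v = P/L_w = 28.3/19 = 1.489 kip/in.
Moment M = P × e = 28.3 × 11 = 311.3 kip·in; bending f_b = M/S = 10.35 kip/in.
f_max = √(f_v² + f_b²) = √(1.489² + 10.35²) = 10.45 kip/in.
φr_n = 0.75 × 0.6 × 70 × (0.707 × 0.5) = 11.14 kip/in → adequate.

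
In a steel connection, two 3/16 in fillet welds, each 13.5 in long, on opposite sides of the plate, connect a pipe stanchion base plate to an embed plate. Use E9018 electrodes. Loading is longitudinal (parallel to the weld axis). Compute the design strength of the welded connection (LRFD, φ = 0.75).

E90XX → F_EXX = 90 ksi.
Effective throat t_e = 0.707 × 0.1875 = 0.1326 in.
Total length L = 27 in; A_we = 0.1326 × 27 = 3.579 in².
F_nw = 0.6 F_EXX = 0.6 × 90 = 54 ksi.
φR_n = 0.75 × 54 × 3.579 = 145 kip.

φR_n ≈ 145 kip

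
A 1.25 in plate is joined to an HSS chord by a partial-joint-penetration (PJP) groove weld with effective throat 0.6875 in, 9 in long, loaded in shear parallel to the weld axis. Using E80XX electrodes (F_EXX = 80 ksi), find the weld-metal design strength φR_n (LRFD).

Effective throat (given) t_e = 0.6875 in.
A_we = 0.6875 × 9 = 6.188 in².
F_nw = 0.6 F_EXX = 48 ksi.
φR_n = 0.75 × 48 × 6.188 = 222.8 kips.

φR_n ≈ 223 kips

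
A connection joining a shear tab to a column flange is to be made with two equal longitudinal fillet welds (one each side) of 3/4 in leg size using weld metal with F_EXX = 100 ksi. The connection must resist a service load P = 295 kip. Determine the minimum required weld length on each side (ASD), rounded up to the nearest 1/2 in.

L = 9.5 in on each side

Throat t_e = 0.707 × 0.75 = 0.5302 in.
r_n/Ω = (0.6 × 100 × 0.5302) / 2.0 = 15.91 kip/in.
L_req = P / (r_n/Ω) = 295 / 15.91 = 18.54 in total.
Per side: 18.54 / 2 = 9.272 in.
Round up → use L = 9.5 in on each side.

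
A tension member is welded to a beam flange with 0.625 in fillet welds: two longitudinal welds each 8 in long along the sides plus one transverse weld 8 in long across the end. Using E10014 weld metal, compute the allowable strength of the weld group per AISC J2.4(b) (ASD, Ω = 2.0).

E100XX → F_EXX = 100 ksi.
t_e = 0.707 × 0.625 = 0.4419 in.
R_nwl = 0.6 × 100 × 0.4419 × 16 = 424.2 kip (longitudinal, 2 welds).
R_nwt = 0.6 × 100 × 0.4419 × 8 = 212.1 kip (transverse, base value).
(i) R_nwl + R_nwt = 636.3 kip; (ii) 0.85 R_nwl + 1.5 R_nwt = 678.7 kip.
R_n = max = 678.7 kip [governs: (ii)]; R_n/Ω = 339.4 kip.

R_n/Ω ≈ 339 kip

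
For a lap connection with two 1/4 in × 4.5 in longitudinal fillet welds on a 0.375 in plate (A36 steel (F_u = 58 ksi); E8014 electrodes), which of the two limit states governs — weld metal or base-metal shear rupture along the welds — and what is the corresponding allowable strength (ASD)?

E80XX → F_EXX = 80 ksi.
t_e = 0.707 × 0.25 = 0.1767 in; L = 9 in.
Weld metal: R_n/Ω = (1/2.0) × 0.6 × 80 × 0.1767 × 9 = 38.18 kip.
Base metal (shear rupture): R_n/Ω = (1/2.0) × 0.6 × 58 × 0.375 × 9 = 58.72 kip.
Governing: weld metal.

R_n/Ω ≈ 38.2 kip (weld metal governs)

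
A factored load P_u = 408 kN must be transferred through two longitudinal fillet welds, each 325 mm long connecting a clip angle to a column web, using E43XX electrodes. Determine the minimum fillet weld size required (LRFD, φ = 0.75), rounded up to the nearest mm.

w = 5 mm

E43XX → F_EXX = 430 MPa.
Total weld length L = 650 mm.
Required throat t_e = P_u / (φ × 0.6 F_EXX × L) = 408 / (0.75 × 0.6 × 430 × 650 × 10⁻³) = 3.244 mm.
Required leg w = t_e / 0.707 = 4.588 mm → use 5 mm.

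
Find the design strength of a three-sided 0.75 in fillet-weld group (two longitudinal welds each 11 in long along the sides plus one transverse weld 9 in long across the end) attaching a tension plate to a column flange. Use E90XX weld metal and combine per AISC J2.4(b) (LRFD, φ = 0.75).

E90XX → F_EXX = 90 ksi.
t_e = 0.707 × 0.75 = 0.5302 in.
R_nwl = 0.6 × 90 × 0.5302 × 22 = 629.9 kips (longitudinal, 2 welds).
R_nwt = 0.6 × 90 × 0.5302 × 9 = 257.7 kips (transverse, base value).
(i) R_nwl + R_nwt = 887.6 kips; (ii) 0.85 R_nwl + 1.5 R_nwt = 922 kips.
R_n = max = 922 kips [governs: (ii)]; φR_n = 691.5 kips.

φR_n ≈ 691 kips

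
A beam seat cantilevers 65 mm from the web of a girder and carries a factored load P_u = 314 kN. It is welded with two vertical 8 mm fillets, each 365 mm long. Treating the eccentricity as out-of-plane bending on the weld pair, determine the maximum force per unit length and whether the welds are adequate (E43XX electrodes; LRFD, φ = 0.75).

E43XX → F_EXX = 430 MPa.
L_w = 2 × 365 = 730 mm; section modulus (unit throat) S = 2 × L²/6 = 44410 mm².
Direct shear f_v = P/L_w = 314×10³/730 = 430.1 N/mm.
Moment M = P × e = 314×10³ × 65 = 20410000 N·mm; bending f_b = M/S = 459.6 N/mm.
f_max = √(f_v² + f_b²) = √(430.1² + 459.6²) = 629.5 N/mm.
φr_n = 0.75 × 0.6 × 430 × (0.707 × 8) = 1094 N/mm → adequate.

f_max ≈ 629 N/mm; adequate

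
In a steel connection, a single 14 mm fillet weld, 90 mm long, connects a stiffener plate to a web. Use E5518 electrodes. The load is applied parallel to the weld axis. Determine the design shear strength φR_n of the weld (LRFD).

φR_n ≈ 220 kN

E55XX → F_EXX = 550 MPa.
Effective throat t_e = 0.707 × 14 = 9.898 mm.
Total length L = 90 mm; A_we = 9.898 × 90 = 890.8 mm².
F_nw = 0.6 F_EXX = 0.6 × 550 = 330 MPa.
φR_n = 0.75 × 330 × 890.8 × 10⁻³ = 220.5 kN.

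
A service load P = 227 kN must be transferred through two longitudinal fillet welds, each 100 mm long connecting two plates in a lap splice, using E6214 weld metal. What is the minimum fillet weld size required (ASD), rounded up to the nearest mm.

w = 9 mm

E62XX → F_EXX = 620 MPa.
Total weld length L = 200 mm.
Required throat t_e = P × Ω / (0.6 F_EXX × L) = 227 × 2.0 / (0.6 × 620 × 200 × 10⁻³) = 6.102 mm.
Required leg w = t_e / 0.707 = 8.631 mm → use 9 mm.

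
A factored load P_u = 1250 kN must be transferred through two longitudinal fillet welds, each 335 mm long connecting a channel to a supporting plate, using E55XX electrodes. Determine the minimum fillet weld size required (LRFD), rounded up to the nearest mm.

E55XX → F_EXX = 550 MPa.
Total weld length L = 670 mm.
Required throat t_e = P_u / (φ × 0.6 F_EXX × L) = 1250 / (0.75 × 0.6 × 550 × 670 × 10⁻³) = 7.538 mm.
Required leg w = t_e / 0.707 = 10.66 mm → use 11 mm.

w = 11 mm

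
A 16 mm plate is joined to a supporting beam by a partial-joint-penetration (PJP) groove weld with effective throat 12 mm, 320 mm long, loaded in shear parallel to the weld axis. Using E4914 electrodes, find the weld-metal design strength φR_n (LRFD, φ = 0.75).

φR_n ≈ 847 kN

E49XX → F_EXX = 490 MPa.
Effective throat (given) t_e = 12 mm.
A_we = 12 × 320 = 3840 mm².
F_nw = 0.6 F_EXX = 294 MPa.
φR_n = 0.75 × 294 × 3840 × 10⁻³ = 846.7 kN.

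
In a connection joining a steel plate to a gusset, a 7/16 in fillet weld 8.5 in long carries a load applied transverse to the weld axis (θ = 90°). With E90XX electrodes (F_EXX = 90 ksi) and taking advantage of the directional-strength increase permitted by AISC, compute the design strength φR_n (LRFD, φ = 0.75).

φR_n ≈ 160 kip

t_e = 0.707 × 0.4375 = 0.3093 in; A_we = 0.3093 × 8.5 = 2.629 in².
Directional factor: 1.0 + 0.5 sin^1.5(90°) = 1.5.
F_nw = 0.6 × 90 × 1.5 = 81 ksi.
φR_n = 0.75 × 81 × 2.629 = 159.7 kip.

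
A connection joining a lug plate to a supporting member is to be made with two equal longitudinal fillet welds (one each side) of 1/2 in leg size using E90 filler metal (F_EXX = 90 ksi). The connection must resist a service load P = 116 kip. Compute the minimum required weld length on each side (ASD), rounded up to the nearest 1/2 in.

L = 6.5 in on each side

Throat t_e = 0.707 × 0.5 = 0.3535 in.
r_n/Ω = (0.6 × 90 × 0.3535) / 2.0 = 9.544 kip/in.
L_req = P / (r_n/Ω) = 116 / 9.544 = 12.15 in total.
Per side: 12.15 / 2 = 6.077 in.
Round up → use L = 6.5 in on each side.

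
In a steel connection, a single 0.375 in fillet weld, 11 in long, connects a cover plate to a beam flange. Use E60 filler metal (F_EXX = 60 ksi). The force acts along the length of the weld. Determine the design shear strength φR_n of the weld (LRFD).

Effective throat t_e = 0.707 × 0.375 = 0.2651 in.
Total length L = 11 in; A_we = 0.2651 × 11 = 2.916 in².
F_nw = 0.6 F_EXX = 0.6 × 60 = 36 ksi.
φR_n = 0.75 × 36 × 2.916 = 78.74 kips.

φR_n ≈ 78.7 kips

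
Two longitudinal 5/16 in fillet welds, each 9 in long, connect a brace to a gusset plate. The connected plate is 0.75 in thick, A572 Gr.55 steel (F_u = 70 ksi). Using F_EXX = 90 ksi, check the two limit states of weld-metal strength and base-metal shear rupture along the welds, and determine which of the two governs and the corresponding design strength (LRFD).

t_e = 0.707 × 0.3125 = 0.2209 in; L = 18 in.
Weld metal: φR_n = 0.75 × 0.6 × 90 × 0.2209 × 18 = 161.1 kips.
Base metal (shear rupture): φR_n = 0.75 × 0.6 × 70 × 0.75 × 18 = 425.2 kips.
Governing: weld metal.

φR_n ≈ 161 kips (weld metal governs)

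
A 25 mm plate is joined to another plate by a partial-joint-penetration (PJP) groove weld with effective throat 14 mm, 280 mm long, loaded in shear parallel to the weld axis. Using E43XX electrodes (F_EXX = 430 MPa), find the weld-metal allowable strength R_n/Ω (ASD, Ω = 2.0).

Effective throat (given) t_e = 14 mm.
A_we = 14 × 280 = 3920 mm².
F_nw = 0.6 F_EXX = 258 MPa.
R_n/Ω = (258 × 3920) / 2.0 × 10⁻³ = 505.7 kN.

R_n/Ω ≈ 506 kN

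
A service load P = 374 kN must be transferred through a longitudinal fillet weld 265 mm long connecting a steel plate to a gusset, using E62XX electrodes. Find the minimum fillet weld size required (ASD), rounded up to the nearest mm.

E62XX → F_EXX = 620 MPa.
Total weld length L = 265 mm.
Required throat t_e = P × Ω / (0.6 F_EXX × L) = 374 × 2.0 / (0.6 × 620 × 265 × 10⁻³) = 7.588 mm.
Required leg w = t_e / 0.707 = 10.73 mm → use 11 mm.

w = 11 mm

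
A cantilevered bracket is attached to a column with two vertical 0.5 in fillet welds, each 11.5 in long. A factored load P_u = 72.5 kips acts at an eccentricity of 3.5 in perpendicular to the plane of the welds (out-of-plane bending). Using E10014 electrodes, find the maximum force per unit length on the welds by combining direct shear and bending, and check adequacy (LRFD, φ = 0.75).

E100XX → F_EXX = 100 ksi.
L_w = 2 × 11.5 = 23 in; section modulus (unit throat) S = 2 × L²/6 = 44.08 in².
Direct shear f_v = P/L_w = 72.5/23 = 3.152 kip/in.
Moment M = P × e = 72.5 × 3.5 = 253.75 kip·in; bending f_b = M/S = 5.756 kip/in.
f_max = √(f_v² + f_b²) = √(3.152² + 5.756²) = 6.563 kip/in.
φr_n = 0.75 × 0.6 × 100 × (0.707 × 0.5) = 15.91 kip/in → adequate.

f_max ≈ 6.56 kip/in; adequate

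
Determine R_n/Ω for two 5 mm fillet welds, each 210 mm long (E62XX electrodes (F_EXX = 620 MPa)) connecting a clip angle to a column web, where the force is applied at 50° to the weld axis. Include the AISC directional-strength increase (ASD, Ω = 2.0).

t_e = 0.707 × 5 = 3.535 mm; A_we = 3.535 × 420 = 1485 mm².
Directional factor: 1.0 + 0.5 sin^1.5(50°) = 1.335.
F_nw = 0.6 × 620 × 1.335 = 496.7 MPa.
R_n/Ω = (496.7 × 1485) / 2.0 × 10⁻³ = 368.7 kN.

R_n/Ω ≈ 369 kN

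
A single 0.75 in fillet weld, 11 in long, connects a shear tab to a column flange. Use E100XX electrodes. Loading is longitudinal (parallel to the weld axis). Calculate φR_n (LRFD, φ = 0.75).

φR_n ≈ 262 kips

E100XX → F_EXX = 100 ksi.
Effective throat t_e = 0.707 × 0.75 = 0.5302 in.
Total length L = 11 in; A_we = 0.5302 × 11 = 5.833 in².
F_nw = 0.6 F_EXX = 0.6 × 100 = 60 ksi.
φR_n = 0.75 × 60 × 5.833 = 262.5 kips.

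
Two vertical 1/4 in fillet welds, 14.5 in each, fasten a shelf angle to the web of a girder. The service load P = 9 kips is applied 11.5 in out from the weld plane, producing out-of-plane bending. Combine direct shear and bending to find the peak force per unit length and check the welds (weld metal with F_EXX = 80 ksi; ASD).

f_max ≈ 1.51 kip/in; adequate

L_w = 2 × 14.5 = 29 in; section modulus (unit throat) S = 2 × L²/6 = 70.08 in².
Direct shear f_v = P/L_w = 9/29 = 0.3103 kip/in.
Moment M = P × e = 9 × 11.5 = 103.5 kip·in; bending f_b = M/S = 1.477 kip/in.
f_max = √(f_v² + f_b²) = √(0.3103² + 1.477²) = 1.509 kip/in.
r_n/Ω = (1/2.0) × 0.6 × 80 × (0.707 × 0.25) = 4.242 kip/in → adequate.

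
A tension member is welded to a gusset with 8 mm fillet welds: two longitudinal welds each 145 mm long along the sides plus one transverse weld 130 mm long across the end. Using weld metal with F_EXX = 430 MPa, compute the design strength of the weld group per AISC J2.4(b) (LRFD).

t_e = 0.707 × 8 = 5.656 mm.
R_nwl = 0.6 × 430 × 5.656 × 290 × 10⁻³ = 423.2 kN (longitudinal, 2 welds).
R_nwt = 0.6 × 430 × 5.656 × 130 × 10⁻³ = 189.7 kN (transverse, base value).
(i) R_nwl + R_nwt = 612.9 kN; (ii) 0.85 R_nwl + 1.5 R_nwt = 644.3 kN.
R_n = max = 644.3 kN [governs: (ii)]; φR_n = 483.2 kN.

φR_n ≈ 483 kN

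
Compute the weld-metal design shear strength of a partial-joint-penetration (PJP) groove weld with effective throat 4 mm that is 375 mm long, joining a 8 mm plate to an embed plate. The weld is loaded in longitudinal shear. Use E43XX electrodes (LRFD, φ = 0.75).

φR_n ≈ 290 kN

E43XX → F_EXX = 430 MPa.
Effective throat (given) t_e = 4 mm.
A_we = 4 × 375 = 1500 mm².
F_nw = 0.6 F_EXX = 258 MPa.
φR_n = 0.75 × 258 × 1500 × 10⁻³ = 290.2 kN.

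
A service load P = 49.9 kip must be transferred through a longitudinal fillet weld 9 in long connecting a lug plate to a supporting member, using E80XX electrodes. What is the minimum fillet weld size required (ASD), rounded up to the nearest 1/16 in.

E80XX → F_EXX = 80 ksi.
Total weld length L = 9 in.
Required throat t_e = P × Ω / (0.6 F_EXX × L) = 49.9 × 2.0 / (0.6 × 80 × 9) = 0.231 in.
Required leg w = t_e / 0.707 = 0.3268 in → use 3/8 in.

w = 3/8 in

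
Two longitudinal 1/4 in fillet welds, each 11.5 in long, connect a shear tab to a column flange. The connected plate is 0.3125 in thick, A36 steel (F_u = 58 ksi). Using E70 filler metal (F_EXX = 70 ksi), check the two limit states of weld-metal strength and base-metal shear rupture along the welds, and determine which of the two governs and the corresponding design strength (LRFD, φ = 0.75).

t_e = 0.707 × 0.25 = 0.1767 in; L = 23 in.
Weld metal: φR_n = 0.75 × 0.6 × 70 × 0.1767 × 23 = 128.1 kip.
Base metal (shear rupture): φR_n = 0.75 × 0.6 × 58 × 0.3125 × 23 = 187.6 kip.
Governing: weld metal.

φR_n ≈ 128 kip (weld metal governs)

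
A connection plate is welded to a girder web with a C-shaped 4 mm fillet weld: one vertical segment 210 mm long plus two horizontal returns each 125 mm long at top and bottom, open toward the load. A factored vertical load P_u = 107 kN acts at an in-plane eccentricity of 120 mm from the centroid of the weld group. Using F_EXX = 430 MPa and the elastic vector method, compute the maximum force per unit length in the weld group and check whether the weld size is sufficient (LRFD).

f_max ≈ 594 N/mm; NOT adequate

Total weld length L_w = 460 mm. Treat welds as unit-width lines.
Centroid: x̄ = 2×125×62.5 / 460 = 33.97 mm from the vertical weld.
Polar moment about centroid: J = I_x + I_y = [210³/12 + 2×125×105²] + [210×33.97² + 2(125³/12 + 125×28.53²)] = 4299000 mm³.
Direct shear f_v = P/L_w = 107×10³ / 460 = 232.6 N/mm (vertical).
Torsion M = P·e = 107×10³ × 120 = 12840000 N·mm.
Critical point at (x, y) = (91.03, 105) from centroid. f_tx = M·y/J = 313.6 N/mm; f_ty = M·x/J = 271.9 N/mm.
Resultant f_max = √[f_tx² + (f_v + f_ty)²] = √[313.6² + (232.6 + 271.9)²] = 594 N/mm.
Capacity per unit length: φr_n = 0.75 × 0.6 × 430 × (0.707 × 4) = 547.2 N/mm.
594 > 547.2 → NOT adequate.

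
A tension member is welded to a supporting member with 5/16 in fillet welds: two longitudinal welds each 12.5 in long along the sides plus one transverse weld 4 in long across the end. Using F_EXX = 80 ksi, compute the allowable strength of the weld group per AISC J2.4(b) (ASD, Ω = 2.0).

t_e = 0.707 × 0.3125 = 0.2209 in.
R_nwl = 0.6 × 80 × 0.2209 × 25 = 265.1 kip (longitudinal, 2 welds).
R_nwt = 0.6 × 80 × 0.2209 × 4 = 42.42 kip (transverse, base value).
(i) R_nwl + R_nwt = 307.5 kip; (ii) 0.85 R_nwl + 1.5 R_nwt = 289 kip.
R_n = max = 307.5 kip [governs: (i)]; R_n/Ω = 153.8 kip.

R_n/Ω ≈ 154 kip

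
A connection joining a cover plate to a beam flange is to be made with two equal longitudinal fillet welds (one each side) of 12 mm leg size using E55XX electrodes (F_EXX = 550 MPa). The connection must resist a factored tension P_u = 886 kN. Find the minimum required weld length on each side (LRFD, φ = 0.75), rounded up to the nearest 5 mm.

L = 215 mm on each side

Throat t_e = 0.707 × 12 = 8.484 mm.
φr_n = 0.75 × 0.6 × 550 × 8.484 × 10⁻³ = 2.1 kN/mm.
L_req = P_u / φr_n = 886 / 2.1 = 421.9 mm total.
Per side: 421.9 / 2 = 211 mm.
Round up → use L = 215 mm on each side.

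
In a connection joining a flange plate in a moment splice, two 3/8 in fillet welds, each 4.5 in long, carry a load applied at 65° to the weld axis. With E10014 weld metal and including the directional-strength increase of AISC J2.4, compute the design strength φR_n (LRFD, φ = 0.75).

E100XX → F_EXX = 100 ksi.
t_e = 0.707 × 0.375 = 0.2651 in; A_we = 0.2651 × 9 = 2.386 in².
Directional factor: 1.0 + 0.5 sin^1.5(65°) = 1.431.
F_nw = 0.6 × 100 × 1.431 = 85.88 ksi.
φR_n = 0.75 × 85.88 × 2.386 = 153.7 kip.

φR_n ≈ 154 kip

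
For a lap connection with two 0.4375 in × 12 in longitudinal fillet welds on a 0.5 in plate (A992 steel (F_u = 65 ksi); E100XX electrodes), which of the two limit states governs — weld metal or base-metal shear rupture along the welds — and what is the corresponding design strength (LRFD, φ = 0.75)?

φR_n ≈ 334 kip (weld metal governs)

E100XX → F_EXX = 100 ksi.
t_e = 0.707 × 0.4375 = 0.3093 in; L = 24 in.
Weld metal: φR_n = 0.75 × 0.6 × 100 × 0.3093 × 24 = 334.1 kip.
Base metal (shear rupture): φR_n = 0.75 × 0.6 × 65 × 0.5 × 24 = 351 kip.
Governing: weld metal.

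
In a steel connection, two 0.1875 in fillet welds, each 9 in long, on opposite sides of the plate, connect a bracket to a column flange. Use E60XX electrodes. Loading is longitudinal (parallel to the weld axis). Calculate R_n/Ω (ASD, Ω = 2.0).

R_n/Ω ≈ 43 kip

E60XX → F_EXX = 60 ksi.
Effective throat t_e = 0.707 × 0.1875 = 0.1326 in.
Total length L = 18 in; A_we = 0.1326 × 18 = 2.386 in².
F_nw = 0.6 F_EXX = 0.6 × 60 = 36 ksi.
R_n = 36 × 2.386 = 85.9 kip; R_n/Ω = 85.9/2.0 = 42.95 kip.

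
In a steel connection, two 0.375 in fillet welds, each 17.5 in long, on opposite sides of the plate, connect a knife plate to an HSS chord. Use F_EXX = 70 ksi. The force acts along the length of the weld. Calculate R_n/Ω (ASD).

Effective throat t_e = 0.707 × 0.375 = 0.2651 in.
Total length L = 35 in; A_we = 0.2651 × 35 = 9.279 in².
F_nw = 0.6 F_EXX = 0.6 × 70 = 42 ksi.
R_n = 42 × 9.279 = 389.7 kips; R_n/Ω = 389.7/2.0 = 194.9 kips.

R_n/Ω ≈ 195 kips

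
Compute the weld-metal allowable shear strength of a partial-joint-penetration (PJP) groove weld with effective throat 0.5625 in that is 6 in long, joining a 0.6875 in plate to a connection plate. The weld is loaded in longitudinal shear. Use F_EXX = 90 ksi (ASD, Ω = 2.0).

R_n/Ω ≈ 91.1 kip

Effective throat (given) t_e = 0.5625 in.
A_we = 0.5625 × 6 = 3.375 in².
F_nw = 0.6 F_EXX = 54 ksi.
R_n/Ω = (54 × 3.375) / 2.0 = 91.12 kip.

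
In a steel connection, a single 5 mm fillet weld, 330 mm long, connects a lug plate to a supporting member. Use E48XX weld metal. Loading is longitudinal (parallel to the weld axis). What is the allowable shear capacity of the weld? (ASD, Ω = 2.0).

E48XX → F_EXX = 480 MPa.
Effective throat t_e = 0.707 × 5 = 3.535 mm.
Total length L = 330 mm; A_we = 3.535 × 330 = 1167 mm².
F_nw = 0.6 F_EXX = 0.6 × 480 = 288 MPa.
R_n = 288 × 1167 × 10⁻³ = 336 kN; R_n/Ω = 336/2.0 = 168 kN.

R_n/Ω ≈ 168 kN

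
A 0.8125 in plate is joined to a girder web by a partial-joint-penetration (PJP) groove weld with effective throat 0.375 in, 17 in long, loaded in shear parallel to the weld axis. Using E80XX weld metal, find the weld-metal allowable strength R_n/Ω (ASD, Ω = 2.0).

E80XX → F_EXX = 80 ksi.
Effective throat (given) t_e = 0.375 in.
A_we = 0.375 × 17 = 6.375 in².
F_nw = 0.6 F_EXX = 48 ksi.
R_n/Ω = (48 × 6.375) / 2.0 = 153 kip.

R_n/Ω ≈ 153 kip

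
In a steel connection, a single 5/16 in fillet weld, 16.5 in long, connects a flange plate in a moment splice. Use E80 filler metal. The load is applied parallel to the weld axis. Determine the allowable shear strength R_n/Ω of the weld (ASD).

E80XX → F_EXX = 80 ksi.
Effective throat t_e = 0.707 × 0.3125 = 0.2209 in.
Total length L = 16.5 in; A_we = 0.2209 × 16.5 = 3.645 in².
F_nw = 0.6 F_EXX = 0.6 × 80 = 48 ksi.
R_n = 48 × 3.645 = 175 kips; R_n/Ω = 175/2.0 = 87.49 kips.

R_n/Ω ≈ 87.5 kips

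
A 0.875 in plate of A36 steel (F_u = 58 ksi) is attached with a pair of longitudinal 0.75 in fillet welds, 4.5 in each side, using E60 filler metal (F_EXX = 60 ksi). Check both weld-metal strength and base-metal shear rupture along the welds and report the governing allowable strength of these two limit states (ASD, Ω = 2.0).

R_n/Ω ≈ 85.9 kips (weld metal governs)

t_e = 0.707 × 0.75 = 0.5302 in; L = 9 in.
Weld metal: R_n/Ω = (1/2.0) × 0.6 × 60 × 0.5302 × 9 = 85.9 kips.
Base metal (shear rupture): R_n/Ω = (1/2.0) × 0.6 × 58 × 0.875 × 9 = 137 kips.
Governing: weld metal.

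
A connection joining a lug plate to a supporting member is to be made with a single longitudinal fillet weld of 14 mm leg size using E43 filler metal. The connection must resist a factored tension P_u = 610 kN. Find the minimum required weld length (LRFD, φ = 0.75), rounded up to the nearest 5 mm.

L = 320 mm

E43XX → F_EXX = 430 MPa.
Throat t_e = 0.707 × 14 = 9.898 mm.
φr_n = 0.75 × 0.6 × 430 × 9.898 × 10⁻³ = 1.915 kN/mm.
L_req = P_u / φr_n = 610 / 1.915 = 318.5 mm total.
Round up → use L = 320 mm.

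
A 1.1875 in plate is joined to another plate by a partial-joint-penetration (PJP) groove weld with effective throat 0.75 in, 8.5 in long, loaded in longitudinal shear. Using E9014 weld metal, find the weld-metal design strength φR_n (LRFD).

E90XX → F_EXX = 90 ksi.
Effective throat (given) t_e = 0.75 in.
A_we = 0.75 × 8.5 = 6.375 in².
F_nw = 0.6 F_EXX = 54 ksi.
φR_n = 0.75 × 54 × 6.375 = 258.2 kip.

φR_n ≈ 258 kip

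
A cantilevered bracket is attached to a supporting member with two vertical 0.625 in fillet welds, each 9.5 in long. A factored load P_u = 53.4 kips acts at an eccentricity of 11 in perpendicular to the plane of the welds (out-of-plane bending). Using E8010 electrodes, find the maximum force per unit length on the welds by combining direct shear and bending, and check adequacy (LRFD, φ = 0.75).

f_max ≈ 19.7 kip/in; NOT adequate

E80XX → F_EXX = 80 ksi.
L_w = 2 × 9.5 = 19 in; section modulus (unit throat) S = 2 × L²/6 = 30.08 in².
Direct shear f_v = P/L_w = 53.4/19 = 2.811 kip/in.
Moment M = P × e = 53.4 × 11 = 587.4 kip·in; bending f_b = M/S = 19.53 kip/in.
f_max = √(f_v² + f_b²) = √(2.811² + 19.53²) = 19.73 kip/in.
φr_n = 0.75 × 0.6 × 80 × (0.707 × 0.625) = 15.91 kip/in → NOT adequate.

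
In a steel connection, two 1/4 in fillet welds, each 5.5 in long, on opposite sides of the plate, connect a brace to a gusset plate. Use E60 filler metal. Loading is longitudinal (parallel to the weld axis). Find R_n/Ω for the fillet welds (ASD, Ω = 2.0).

R_n/Ω ≈ 35 kips

E60XX → F_EXX = 60 ksi.
Effective throat t_e = 0.707 × 0.25 = 0.1767 in.
Total length L = 11 in; A_we = 0.1767 × 11 = 1.944 in².
F_nw = 0.6 F_EXX = 0.6 × 60 = 36 ksi.
R_n = 36 × 1.944 = 69.99 kips; R_n/Ω = 69.99/2.0 = 35 kips.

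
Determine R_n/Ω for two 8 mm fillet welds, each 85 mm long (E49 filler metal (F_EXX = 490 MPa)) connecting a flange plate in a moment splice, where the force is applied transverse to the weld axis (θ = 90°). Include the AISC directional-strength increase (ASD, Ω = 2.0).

R_n/Ω ≈ 212 kN

t_e = 0.707 × 8 = 5.656 mm; A_we = 5.656 × 170 = 961.5 mm².
Directional factor: 1.0 + 0.5 sin^1.5(90°) = 1.5.
F_nw = 0.6 × 490 × 1.5 = 441 MPa.
R_n/Ω = (441 × 961.5) / 2.0 × 10⁻³ = 212 kN.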